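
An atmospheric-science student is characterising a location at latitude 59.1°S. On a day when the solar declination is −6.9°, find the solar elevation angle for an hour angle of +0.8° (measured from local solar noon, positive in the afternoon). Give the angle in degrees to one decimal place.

cos θ_z = sin(-59.1°) sin(-6.9°) + cos(-59.1°) cos(-6.9°) cos(0.80°) = 0.1031 + 0.5098 = 0.6129.
θ_z = arccos(0.6129) = 52.20°, so the elevation is 90° − 52.20° = 37.80°.

37.8°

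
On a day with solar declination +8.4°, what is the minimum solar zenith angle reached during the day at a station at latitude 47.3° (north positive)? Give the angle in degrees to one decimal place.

At local solar noon the hour angle is zero, so the zenith angle is |φ − δ| = |47.3° − (8.4°)| = 38.9°.

38.9°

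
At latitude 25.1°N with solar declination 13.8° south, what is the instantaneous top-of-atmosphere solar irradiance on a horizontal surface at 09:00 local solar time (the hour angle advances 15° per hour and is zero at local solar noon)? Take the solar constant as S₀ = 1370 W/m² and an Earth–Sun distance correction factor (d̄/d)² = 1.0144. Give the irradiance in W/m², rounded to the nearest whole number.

724 W/m²

Hour angle H = 15° × (9 − 12) = -45.00°.
cos θ_z = sin φ sin δ + cos φ cos δ cos H = (0.4242)(-0.2385) + (0.9056)(0.9711)(0.7071) = 0.5207.
Top-of-atmosphere irradiance = S₀ (d̄/d)² cos θ_z = 1370 × 1.0144 × 0.5207 = 723.63 W/m².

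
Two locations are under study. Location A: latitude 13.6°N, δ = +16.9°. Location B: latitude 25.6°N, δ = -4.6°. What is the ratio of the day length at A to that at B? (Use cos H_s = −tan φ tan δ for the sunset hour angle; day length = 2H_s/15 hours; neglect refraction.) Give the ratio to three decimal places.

1.073

A: H_s = arccos(−tan 13.6° · tan 16.9°) = 94.22°, so 2H_s/15 = 12.5627 h.
B: H_s = arccos(−tan 25.6° · tan -4.6°) = 87.79°, so 2H_s/15 = 11.7053 h.
Ratio A/B = 12.5627 / 11.7053 = 1.0732.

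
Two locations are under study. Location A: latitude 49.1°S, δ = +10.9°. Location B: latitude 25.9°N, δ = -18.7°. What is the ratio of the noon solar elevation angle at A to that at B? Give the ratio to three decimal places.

A: 90° − |-49.1 − (10.9)| = 30.00°.
B: 90° − |25.9 − (-18.7)| = 45.40°.
Ratio A/B = 30.0000 / 45.4000 = 0.6608.

0.661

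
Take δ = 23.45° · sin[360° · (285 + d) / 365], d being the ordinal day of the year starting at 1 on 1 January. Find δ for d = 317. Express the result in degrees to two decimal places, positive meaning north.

-18.91°

360 × (285 + 317) / 365 = 593.753°; sin(593.753°) = -0.8065.
δ = 23.45 × -0.8065 = -18.912° ≈ -18.91°.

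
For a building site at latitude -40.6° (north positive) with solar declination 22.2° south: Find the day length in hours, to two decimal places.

−tan φ tan δ = −(-0.8571)(-0.4081) = -0.3498; H_s = arccos(-0.3498) = 110.48°.
Day length = 2 H_s / 15° h⁻¹ = 220.96° / 15 = 14.731 h.

14.73 hours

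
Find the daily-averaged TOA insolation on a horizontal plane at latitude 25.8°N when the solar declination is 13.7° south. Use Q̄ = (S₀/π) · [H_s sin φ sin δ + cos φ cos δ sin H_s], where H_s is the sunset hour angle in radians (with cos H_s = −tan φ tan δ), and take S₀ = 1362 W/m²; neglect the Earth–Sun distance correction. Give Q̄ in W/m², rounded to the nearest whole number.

The sunset hour angle satisfies cos H_s = −tan φ tan δ = 0.1178, giving H_s = 83.23°. In radians, H_s = 1.4526.
H_s sin φ sin δ = 1.4526 × 0.4352 × -0.2368 = -0.1497.
cos φ cos δ sin H_s = 0.9003 × 0.9715 × 0.9930 = 0.8685.
Q̄ = (1362/π) × (-0.1497 + 0.8685) = 433.54 × 0.7188 = 311.63 W/m².

312 W/m²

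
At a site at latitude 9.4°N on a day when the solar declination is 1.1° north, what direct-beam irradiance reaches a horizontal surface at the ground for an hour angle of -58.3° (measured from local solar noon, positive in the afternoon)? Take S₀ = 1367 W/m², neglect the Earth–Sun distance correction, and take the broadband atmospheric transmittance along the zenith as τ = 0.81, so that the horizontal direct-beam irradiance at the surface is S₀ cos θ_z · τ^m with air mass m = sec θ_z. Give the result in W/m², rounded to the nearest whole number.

476 W/m²

With φ = 9.4°, δ = 1.1°, H = -58.30°: sin φ sin δ = 0.0031, cos φ cos δ cos H = 0.5183, so cos θ_z = 0.5214.
Air mass m = 1/cos θ_z = 1/0.5214 = 1.918; τ^m = 0.81^1.918 = 0.6675.
Surface direct beam = 1367 × 0.5214 × 0.6675 = 475.76 W/m².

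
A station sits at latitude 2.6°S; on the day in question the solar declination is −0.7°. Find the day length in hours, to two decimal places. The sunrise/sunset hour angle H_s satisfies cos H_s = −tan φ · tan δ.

12.00 hours

−tan φ tan δ = −(-0.0454)(-0.0122) = -0.0006; H_s = arccos(-0.0006) = 90.03°.
Day length = 2 H_s / 15° h⁻¹ = 180.06° / 15 = 12.004 h.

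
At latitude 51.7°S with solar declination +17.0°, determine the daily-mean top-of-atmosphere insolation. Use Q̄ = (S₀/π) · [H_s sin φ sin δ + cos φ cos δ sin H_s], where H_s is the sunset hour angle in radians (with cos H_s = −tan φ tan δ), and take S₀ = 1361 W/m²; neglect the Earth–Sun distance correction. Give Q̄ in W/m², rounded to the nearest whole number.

−tan φ tan δ = −(-1.2662)(0.3057) = 0.3871; H_s = arccos(0.3871) = 67.23°. In radians, H_s = 1.1734.
H_s sin φ sin δ = 1.1734 × -0.7848 × 0.2924 = -0.2693.
cos φ cos δ sin H_s = 0.6198 × 0.9563 × 0.9221 = 0.5465.
Q̄ = (1361/π) × (-0.2693 + 0.5465) = 433.22 × 0.2772 = 120.09 W/m².

120 W/m²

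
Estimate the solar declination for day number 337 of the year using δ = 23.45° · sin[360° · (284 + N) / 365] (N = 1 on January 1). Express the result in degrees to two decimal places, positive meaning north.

-22.36°

360 × (284 + 337) / 365 = 612.493°; sin(612.493°) = -0.9537.
δ = 23.45 × -0.9537 = -22.364° ≈ -22.36°.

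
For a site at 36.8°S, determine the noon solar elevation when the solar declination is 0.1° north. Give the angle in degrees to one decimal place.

53.1°

At local solar noon the hour angle is zero, so the elevation is 90° − |φ − δ| = 90° − |-36.8° − (0.1°)| = 90° − 36.9° = 53.1°.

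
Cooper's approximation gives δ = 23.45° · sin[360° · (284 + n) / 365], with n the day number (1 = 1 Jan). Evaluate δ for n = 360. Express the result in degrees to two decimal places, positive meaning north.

360 × (284 + 360) / 365 = 635.178°; sin(635.178°) = -0.9959.
δ = 23.45 × -0.9959 = -23.354° ≈ -23.35°.

-23.35°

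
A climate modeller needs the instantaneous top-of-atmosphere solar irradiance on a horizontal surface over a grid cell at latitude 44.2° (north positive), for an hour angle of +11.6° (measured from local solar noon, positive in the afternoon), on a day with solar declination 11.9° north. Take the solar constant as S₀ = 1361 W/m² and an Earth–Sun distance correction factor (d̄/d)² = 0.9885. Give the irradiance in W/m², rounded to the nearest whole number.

cos θ_z = sin(44.2°) sin(11.9°) + cos(44.2°) cos(11.9°) cos(11.60°) = 0.1438 + 0.6872 = 0.8310.
Top-of-atmosphere irradiance = S₀ (d̄/d)² cos θ_z = 1361 × 0.9885 × 0.8310 = 1117.98 W/m².

1118 W/m²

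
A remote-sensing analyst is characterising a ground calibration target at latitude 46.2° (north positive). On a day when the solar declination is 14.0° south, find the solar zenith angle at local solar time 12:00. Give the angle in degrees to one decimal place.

60.2°

Hour angle H = 15° × (12 − 12) = 0.00°.
cos θ_z = sin(46.2°) sin(-14.0°) + cos(46.2°) cos(-14.0°) cos(0.00°) = -0.1746 + 0.6716 = 0.4970.
θ_z = arccos(0.4970) = 60.20°.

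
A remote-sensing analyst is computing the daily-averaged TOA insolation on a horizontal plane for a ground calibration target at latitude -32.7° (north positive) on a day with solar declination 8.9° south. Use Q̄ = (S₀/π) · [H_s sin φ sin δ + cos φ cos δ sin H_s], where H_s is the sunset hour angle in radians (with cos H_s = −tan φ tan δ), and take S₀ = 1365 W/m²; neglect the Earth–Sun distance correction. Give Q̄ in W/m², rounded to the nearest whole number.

420 W/m²

−tan φ tan δ = −(-0.6420)(-0.1566) = -0.1005; H_s = arccos(-0.1005) = 95.77°. In radians, H_s = 1.6715.
H_s sin φ sin δ = 1.6715 × -0.5402 × -0.1547 = 0.1397.
cos φ cos δ sin H_s = 0.8415 × 0.9880 × 0.9949 = 0.8272.
Q̄ = (1365/π) × (0.1397 + 0.8272) = 434.49 × 0.9669 = 420.11 W/m².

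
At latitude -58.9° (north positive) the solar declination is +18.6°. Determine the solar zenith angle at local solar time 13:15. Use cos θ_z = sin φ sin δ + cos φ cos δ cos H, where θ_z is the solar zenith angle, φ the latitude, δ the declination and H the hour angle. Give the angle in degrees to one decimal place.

Hour angle H = 15° × (13.25 − 12) = 18.75°.
cos θ_z = sin(-58.9°) sin(18.6°) + cos(-58.9°) cos(18.6°) cos(18.75°) = -0.2731 + 0.4636 = 0.1905.
θ_z = arccos(0.1905) = 79.02°.

79.0°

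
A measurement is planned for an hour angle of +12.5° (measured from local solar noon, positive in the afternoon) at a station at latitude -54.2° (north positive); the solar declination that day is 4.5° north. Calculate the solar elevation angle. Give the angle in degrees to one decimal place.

With φ = -54.2°, δ = 4.5°, H = 12.50°: sin φ sin δ = -0.0636, cos φ cos δ cos H = 0.5693, so cos θ_z = 0.5057.
θ_z = arccos(0.5057) = 59.62°, so the elevation is 90° − 59.62° = 30.38°.

30.4°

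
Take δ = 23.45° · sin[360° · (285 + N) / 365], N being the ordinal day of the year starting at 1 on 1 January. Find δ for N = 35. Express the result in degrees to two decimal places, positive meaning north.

-16.40°

360 × (285 + 35) / 365 = 315.616°; sin(315.616°) = -0.6995.
δ = 23.45 × -0.6995 = -16.403° ≈ -16.40°.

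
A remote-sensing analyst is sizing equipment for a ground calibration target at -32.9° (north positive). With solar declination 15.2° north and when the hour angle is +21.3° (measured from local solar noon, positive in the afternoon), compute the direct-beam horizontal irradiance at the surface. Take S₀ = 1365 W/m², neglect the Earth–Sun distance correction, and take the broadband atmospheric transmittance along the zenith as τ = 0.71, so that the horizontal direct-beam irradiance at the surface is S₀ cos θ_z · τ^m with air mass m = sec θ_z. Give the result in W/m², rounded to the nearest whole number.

478 W/m²

cos θ_z = sin φ sin δ + cos φ cos δ cos H = (-0.5432)(0.2622) + (0.8396)(0.9650)(0.9317) = 0.6124.
Air mass m = 1/cos θ_z = 1/0.6124 = 1.633; τ^m = 0.71^1.633 = 0.5716.
Surface direct beam = 1365 × 0.6124 × 0.5716 = 477.82 W/m².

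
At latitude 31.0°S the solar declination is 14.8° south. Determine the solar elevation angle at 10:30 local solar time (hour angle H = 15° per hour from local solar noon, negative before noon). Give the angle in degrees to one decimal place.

63.8°

Hour angle H = 15° × (10.5 − 12) = -22.50°.
With φ = -31.0°, δ = -14.8°, H = -22.50°: sin φ sin δ = 0.1316, cos φ cos δ cos H = 0.7656, so cos θ_z = 0.8972.
θ_z = arccos(0.8972) = 26.21°, so the elevation is 90° − 26.21° = 63.79°.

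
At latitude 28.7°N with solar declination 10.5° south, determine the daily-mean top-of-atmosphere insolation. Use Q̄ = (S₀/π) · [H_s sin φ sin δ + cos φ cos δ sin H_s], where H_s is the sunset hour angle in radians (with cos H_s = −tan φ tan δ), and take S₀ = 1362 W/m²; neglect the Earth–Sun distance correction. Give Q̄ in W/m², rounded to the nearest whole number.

The sunset hour angle satisfies cos H_s = −tan φ tan δ = 0.1015, giving H_s = 84.17°. In radians, H_s = 1.4690.
H_s sin φ sin δ = 1.4690 × 0.4802 × -0.1822 = -0.1285.
cos φ cos δ sin H_s = 0.8771 × 0.9833 × 0.9948 = 0.8580.
Q̄ = (1362/π) × (-0.1285 + 0.8580) = 433.54 × 0.7295 = 316.27 W/m².

316 W/m²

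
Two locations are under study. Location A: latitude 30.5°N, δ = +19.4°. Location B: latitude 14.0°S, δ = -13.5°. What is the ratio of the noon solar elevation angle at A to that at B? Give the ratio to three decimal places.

A: 90° − |30.5 − (19.4)| = 78.90°.
B: 90° − |-14.0 − (-13.5)| = 89.50°.
Ratio A/B = 78.9000 / 89.5000 = 0.8816.

0.882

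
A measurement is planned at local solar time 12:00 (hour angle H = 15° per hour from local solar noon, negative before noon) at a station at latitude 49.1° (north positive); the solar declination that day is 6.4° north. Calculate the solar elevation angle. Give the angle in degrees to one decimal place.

Hour angle H = 15° × (12 − 12) = 0.00°.
cos θ_z = sin(49.1°) sin(6.4°) + cos(49.1°) cos(6.4°) cos(0.00°) = 0.0843 + 0.6507 = 0.7350.
θ_z = arccos(0.7350) = 42.69°, so the elevation is 90° − 42.69° = 47.31°.

47.3°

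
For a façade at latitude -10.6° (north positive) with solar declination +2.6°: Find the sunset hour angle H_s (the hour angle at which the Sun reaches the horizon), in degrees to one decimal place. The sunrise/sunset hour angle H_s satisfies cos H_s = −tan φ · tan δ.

89.5°

The sunset hour angle satisfies cos H_s = −tan φ tan δ = 0.0085, giving H_s = 89.51°.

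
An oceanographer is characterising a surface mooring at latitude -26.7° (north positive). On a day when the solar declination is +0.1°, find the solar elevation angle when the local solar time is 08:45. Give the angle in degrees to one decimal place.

36.0°

Hour angle H = 15° × (8.75 − 12) = -48.75°.
With φ = -26.7°, δ = 0.1°, H = -48.75°: sin φ sin δ = -0.0008, cos φ cos δ cos H = 0.5890, so cos θ_z = 0.5882.
θ_z = arccos(0.5882) = 53.97°, so the elevation is 90° − 53.97° = 36.03°.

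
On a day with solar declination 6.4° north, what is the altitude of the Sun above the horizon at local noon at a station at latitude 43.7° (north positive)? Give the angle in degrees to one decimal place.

At local solar noon the hour angle is zero, so the elevation is 90° − |φ − δ| = 90° − |43.7° − (6.4°)| = 90° − 37.3° = 52.7°.

52.7°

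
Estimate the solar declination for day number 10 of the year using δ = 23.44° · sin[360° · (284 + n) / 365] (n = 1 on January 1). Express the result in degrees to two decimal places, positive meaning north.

-22.03°

360 × (284 + 10) / 365 = 289.973°; sin(289.973°) = -0.9399.
δ = 23.44 × -0.9399 = -22.031° ≈ -22.03°.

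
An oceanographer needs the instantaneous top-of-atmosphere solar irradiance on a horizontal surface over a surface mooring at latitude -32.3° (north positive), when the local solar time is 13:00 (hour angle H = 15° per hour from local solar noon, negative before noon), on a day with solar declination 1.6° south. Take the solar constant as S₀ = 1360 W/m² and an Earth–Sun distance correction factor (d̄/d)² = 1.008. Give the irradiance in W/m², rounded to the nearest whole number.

Hour angle H = 15° × (13 − 12) = 15.00°.
cos θ_z = sin φ sin δ + cos φ cos δ cos H = (-0.5344)(-0.0279) + (0.8453)(0.9996)(0.9659) = 0.8311.
Top-of-atmosphere irradiance = S₀ (d̄/d)² cos θ_z = 1360 × 1.008 × 0.8311 = 1139.34 W/m².

1139 W/m²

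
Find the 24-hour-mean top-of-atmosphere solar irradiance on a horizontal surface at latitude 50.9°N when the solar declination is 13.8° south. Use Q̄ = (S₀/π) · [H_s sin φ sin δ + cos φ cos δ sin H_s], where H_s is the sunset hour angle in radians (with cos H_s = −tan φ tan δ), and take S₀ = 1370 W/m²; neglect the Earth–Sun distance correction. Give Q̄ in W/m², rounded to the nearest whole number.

153 W/m²

cos H_s = −tan(50.9°) · tan(-13.8°) = 0.3022, so H_s = arccos(0.3022) = 72.41°. In radians, H_s = 1.2638.
H_s sin φ sin δ = 1.2638 × 0.7760 × -0.2385 = -0.2339.
cos φ cos δ sin H_s = 0.6307 × 0.9711 × 0.9532 = 0.5838.
Q̄ = (1370/π) × (-0.2339 + 0.5838) = 436.08 × 0.3499 = 152.58 W/m².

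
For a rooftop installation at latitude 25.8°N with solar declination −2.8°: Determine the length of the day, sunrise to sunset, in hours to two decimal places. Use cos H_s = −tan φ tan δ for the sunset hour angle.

The sunset hour angle satisfies cos H_s = −tan φ tan δ = 0.0236, giving H_s = 88.65°.
Day length = 2 H_s / 15° h⁻¹ = 177.30° / 15 = 11.820 h.

11.82 hours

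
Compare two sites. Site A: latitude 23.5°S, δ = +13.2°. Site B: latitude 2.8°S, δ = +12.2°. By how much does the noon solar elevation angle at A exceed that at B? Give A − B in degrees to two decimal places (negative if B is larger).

-21.70°

A: 90° − |-23.5 − (13.2)| = 53.30°.
B: 90° − |-2.8 − (12.2)| = 75.00°.
A − B = 53.30 − 75.00 = -21.70°.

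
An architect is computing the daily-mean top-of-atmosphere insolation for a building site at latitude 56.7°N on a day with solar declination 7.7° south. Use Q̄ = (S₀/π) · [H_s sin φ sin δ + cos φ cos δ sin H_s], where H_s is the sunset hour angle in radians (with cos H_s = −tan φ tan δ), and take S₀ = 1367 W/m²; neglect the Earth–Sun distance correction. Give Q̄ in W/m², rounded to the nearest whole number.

165 W/m²

The sunset hour angle satisfies cos H_s = −tan φ tan δ = 0.2058, giving H_s = 78.12°. In radians, H_s = 1.3635.
H_s sin φ sin δ = 1.3635 × 0.8358 × -0.1340 = -0.1527.
cos φ cos δ sin H_s = 0.5490 × 0.9910 × 0.9786 = 0.5324.
Q̄ = (1367/π) × (-0.1527 + 0.5324) = 435.13 × 0.3797 = 165.22 W/m².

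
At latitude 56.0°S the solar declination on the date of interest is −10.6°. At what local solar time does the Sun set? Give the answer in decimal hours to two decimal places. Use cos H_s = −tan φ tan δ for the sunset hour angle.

19.07 h

The sunset hour angle satisfies cos H_s = −tan φ tan δ = -0.2775, giving H_s = 106.11°.
Sunset is at 12 + H_s/15 = 12 + 7.074 = 19.074 h local solar time.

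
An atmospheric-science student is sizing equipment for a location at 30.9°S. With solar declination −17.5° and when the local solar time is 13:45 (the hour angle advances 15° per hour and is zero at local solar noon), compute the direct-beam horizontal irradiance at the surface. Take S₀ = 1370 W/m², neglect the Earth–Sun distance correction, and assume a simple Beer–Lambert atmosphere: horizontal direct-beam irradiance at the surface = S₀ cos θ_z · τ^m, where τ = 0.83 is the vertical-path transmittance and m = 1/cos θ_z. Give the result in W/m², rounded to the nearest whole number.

987 W/m²

Hour angle H = 15° × (13.75 − 12) = 26.25°.
cos θ_z = sin(-30.9°) sin(-17.5°) + cos(-30.9°) cos(-17.5°) cos(26.25°) = 0.1544 + 0.7340 = 0.8884.
Air mass m = 1/cos θ_z = 1/0.8884 = 1.126; τ^m = 0.83^1.126 = 0.8107.
Surface direct beam = 1370 × 0.8884 × 0.8107 = 986.71 W/m².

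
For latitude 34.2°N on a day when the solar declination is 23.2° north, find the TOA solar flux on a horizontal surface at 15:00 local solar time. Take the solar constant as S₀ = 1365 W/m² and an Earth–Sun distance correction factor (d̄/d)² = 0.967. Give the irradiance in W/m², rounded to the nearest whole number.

Hour angle H = 15° × (15 − 12) = 45.00°.
cos θ_z = sin φ sin δ + cos φ cos δ cos H = (0.5621)(0.3939) + (0.8271)(0.9191)(0.7071) = 0.7589.
Top-of-atmosphere irradiance = S₀ (d̄/d)² cos θ_z = 1365 × 0.967 × 0.7589 = 1001.71 W/m².

1002 W/m²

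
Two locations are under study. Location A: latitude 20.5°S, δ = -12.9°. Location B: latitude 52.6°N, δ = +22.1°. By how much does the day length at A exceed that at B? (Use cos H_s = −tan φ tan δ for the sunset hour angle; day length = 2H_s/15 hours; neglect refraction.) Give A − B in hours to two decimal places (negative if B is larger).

-3.62 h

A: H_s = arccos(−tan -20.5° · tan -12.9°) = 94.91°, so 2H_s/15 = 12.6547 h.
B: H_s = arccos(−tan 52.6° · tan 22.1°) = 122.08°, so 2H_s/15 = 16.2773 h.
A − B = 12.6547 − 16.2773 = -3.6226 h.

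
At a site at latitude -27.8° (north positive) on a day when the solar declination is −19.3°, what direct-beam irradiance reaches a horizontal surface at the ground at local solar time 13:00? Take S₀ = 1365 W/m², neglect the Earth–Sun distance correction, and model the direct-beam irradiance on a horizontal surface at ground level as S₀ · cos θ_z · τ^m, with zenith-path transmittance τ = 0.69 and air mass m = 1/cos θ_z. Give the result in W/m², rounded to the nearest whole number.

Hour angle H = 15° × (13 − 12) = 15.00°.
With φ = -27.8°, δ = -19.3°, H = 15.00°: sin φ sin δ = 0.1541, cos φ cos δ cos H = 0.8064, so cos θ_z = 0.9605.
Air mass m = 1/cos θ_z = 1/0.9605 = 1.041; τ^m = 0.69^1.041 = 0.6796.
Surface direct beam = 1365 × 0.9605 × 0.6796 = 891.01 W/m².

891 W/m²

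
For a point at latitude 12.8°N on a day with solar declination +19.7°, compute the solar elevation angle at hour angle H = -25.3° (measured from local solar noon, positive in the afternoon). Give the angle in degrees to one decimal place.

cos θ_z = sin φ sin δ + cos φ cos δ cos H = (0.2215)(0.3371) + (0.9751)(0.9415)(0.9041) = 0.9047.
θ_z = arccos(0.9047) = 25.22°, so the elevation is 90° − 25.22° = 64.78°.

64.8°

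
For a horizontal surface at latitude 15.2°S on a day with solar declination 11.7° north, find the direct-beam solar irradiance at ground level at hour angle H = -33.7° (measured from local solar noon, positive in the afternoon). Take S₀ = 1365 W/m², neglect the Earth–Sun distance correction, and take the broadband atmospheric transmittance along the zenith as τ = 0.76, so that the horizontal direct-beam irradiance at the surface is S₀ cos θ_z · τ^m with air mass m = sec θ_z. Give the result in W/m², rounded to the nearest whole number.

688 W/m²

With φ = -15.2°, δ = 11.7°, H = -33.70°: sin φ sin δ = -0.0532, cos φ cos δ cos H = 0.7862, so cos θ_z = 0.7330.
Air mass m = 1/cos θ_z = 1/0.7330 = 1.364; τ^m = 0.76^1.364 = 0.6877.
Surface direct beam = 1365 × 0.7330 × 0.6877 = 688.07 W/m².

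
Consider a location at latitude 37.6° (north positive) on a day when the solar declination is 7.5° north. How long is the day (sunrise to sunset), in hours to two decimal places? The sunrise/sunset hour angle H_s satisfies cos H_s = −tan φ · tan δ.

cos H_s = −tan(37.6°) · tan(7.5°) = -0.1014, so H_s = arccos(-0.1014) = 95.82°.
Day length = 2 H_s / 15° h⁻¹ = 191.64° / 15 = 12.776 h.

12.78 hours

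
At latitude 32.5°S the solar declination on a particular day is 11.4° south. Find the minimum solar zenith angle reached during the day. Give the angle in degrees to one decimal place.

21.1°

At local solar noon the hour angle is zero, so the zenith angle is |φ − δ| = |-32.5° − (-11.4°)| = 21.1°.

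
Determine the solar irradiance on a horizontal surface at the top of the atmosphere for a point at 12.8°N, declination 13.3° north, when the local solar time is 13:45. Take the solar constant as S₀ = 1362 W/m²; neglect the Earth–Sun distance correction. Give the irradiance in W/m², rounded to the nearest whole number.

Hour angle H = 15° × (13.75 − 12) = 26.25°.
cos θ_z = sin(12.8°) sin(13.3°) + cos(12.8°) cos(13.3°) cos(26.25°) = 0.0510 + 0.8511 = 0.9021.
Top-of-atmosphere irradiance = S₀ cos θ_z = 1362 × 0.9021 = 1228.66 W/m².

1229 W/m²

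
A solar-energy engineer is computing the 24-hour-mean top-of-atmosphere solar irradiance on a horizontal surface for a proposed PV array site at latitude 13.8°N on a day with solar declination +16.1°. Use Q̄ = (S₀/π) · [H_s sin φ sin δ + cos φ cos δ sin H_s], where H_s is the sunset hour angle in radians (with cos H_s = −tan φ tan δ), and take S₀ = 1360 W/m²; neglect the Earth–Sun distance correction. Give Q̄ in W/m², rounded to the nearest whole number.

450 W/m²

cos H_s = −tan(13.8°) · tan(16.1°) = -0.0709, so H_s = arccos(-0.0709) = 94.07°. In radians, H_s = 1.6418.
H_s sin φ sin δ = 1.6418 × 0.2385 × 0.2773 = 0.1086.
cos φ cos δ sin H_s = 0.9711 × 0.9608 × 0.9975 = 0.9307.
Q̄ = (1360/π) × (0.1086 + 0.9307) = 432.90 × 1.0393 = 449.91 W/m².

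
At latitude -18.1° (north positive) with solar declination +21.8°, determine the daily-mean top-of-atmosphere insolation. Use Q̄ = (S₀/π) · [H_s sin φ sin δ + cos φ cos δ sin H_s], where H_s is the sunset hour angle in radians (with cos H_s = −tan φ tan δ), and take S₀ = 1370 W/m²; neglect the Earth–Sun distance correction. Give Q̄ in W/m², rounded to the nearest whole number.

309 W/m²

The sunset hour angle satisfies cos H_s = −tan φ tan δ = 0.1307, giving H_s = 82.49°. In radians, H_s = 1.4397.
H_s sin φ sin δ = 1.4397 × -0.3107 × 0.3714 = -0.1661.
cos φ cos δ sin H_s = 0.9505 × 0.9285 × 0.9914 = 0.8749.
Q̄ = (1370/π) × (-0.1661 + 0.8749) = 436.08 × 0.7088 = 309.09 W/m².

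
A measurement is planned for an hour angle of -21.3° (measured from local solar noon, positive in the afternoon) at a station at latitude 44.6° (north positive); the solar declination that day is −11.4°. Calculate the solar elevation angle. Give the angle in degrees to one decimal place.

cos θ_z = sin(44.6°) sin(-11.4°) + cos(44.6°) cos(-11.4°) cos(-21.30°) = -0.1388 + 0.6503 = 0.5115.
θ_z = arccos(0.5115) = 59.24°, so the elevation is 90° − 59.24° = 30.76°.

30.8°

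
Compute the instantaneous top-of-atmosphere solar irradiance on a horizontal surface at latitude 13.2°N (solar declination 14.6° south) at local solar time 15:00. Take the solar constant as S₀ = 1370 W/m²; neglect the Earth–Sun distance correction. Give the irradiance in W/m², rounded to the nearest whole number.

834 W/m²

Hour angle H = 15° × (15 − 12) = 45.00°.
With φ = 13.2°, δ = -14.6°, H = 45.00°: sin φ sin δ = -0.0576, cos φ cos δ cos H = 0.6662, so cos θ_z = 0.6086.
Top-of-atmosphere irradiance = S₀ cos θ_z = 1370 × 0.6086 = 833.78 W/m².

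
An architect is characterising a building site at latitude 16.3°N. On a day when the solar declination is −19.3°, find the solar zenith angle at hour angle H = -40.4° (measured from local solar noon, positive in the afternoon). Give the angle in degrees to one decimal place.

cos θ_z = sin(16.3°) sin(-19.3°) + cos(16.3°) cos(-19.3°) cos(-40.40°) = -0.0928 + 0.6899 = 0.5971.
θ_z = arccos(0.5971) = 53.34°.

53.3°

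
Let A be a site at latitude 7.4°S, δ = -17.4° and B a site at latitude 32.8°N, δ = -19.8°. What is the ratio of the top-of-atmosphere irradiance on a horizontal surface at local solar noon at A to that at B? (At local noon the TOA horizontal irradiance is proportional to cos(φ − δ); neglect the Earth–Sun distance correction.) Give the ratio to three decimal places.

A: cos θ_z = cos(-7.4° − (-17.4°)) = 0.9848.
B: cos θ_z = cos(32.8° − (-19.8°)) = 0.6074.
Ratio A/B = 0.9848 / 0.6074 = 1.6213.

1.621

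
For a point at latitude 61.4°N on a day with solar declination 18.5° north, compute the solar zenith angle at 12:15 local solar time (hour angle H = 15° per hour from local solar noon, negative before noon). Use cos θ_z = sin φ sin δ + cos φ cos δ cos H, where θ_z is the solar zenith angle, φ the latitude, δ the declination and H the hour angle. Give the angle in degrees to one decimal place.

43.0°

Hour angle H = 15° × (12.25 − 12) = 3.75°.
With φ = 61.4°, δ = 18.5°, H = 3.75°: sin φ sin δ = 0.2786, cos φ cos δ cos H = 0.4530, so cos θ_z = 0.7316.
θ_z = arccos(0.7316) = 42.98°.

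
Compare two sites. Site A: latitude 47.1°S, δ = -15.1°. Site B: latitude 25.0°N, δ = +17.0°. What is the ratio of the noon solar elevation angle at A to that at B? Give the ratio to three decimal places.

0.707

A: 90° − |-47.1 − (-15.1)| = 58.00°.
B: 90° − |25.0 − (17.0)| = 82.00°.
Ratio A/B = 58.0000 / 82.0000 = 0.7073.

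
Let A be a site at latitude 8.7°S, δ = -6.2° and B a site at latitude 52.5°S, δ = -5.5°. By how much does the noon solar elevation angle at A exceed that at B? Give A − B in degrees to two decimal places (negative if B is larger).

A: 90° − |-8.7 − (-6.2)| = 87.50°.
B: 90° − |-52.5 − (-5.5)| = 43.00°.
A − B = 87.50 − 43.00 = 44.50°.

+44.50°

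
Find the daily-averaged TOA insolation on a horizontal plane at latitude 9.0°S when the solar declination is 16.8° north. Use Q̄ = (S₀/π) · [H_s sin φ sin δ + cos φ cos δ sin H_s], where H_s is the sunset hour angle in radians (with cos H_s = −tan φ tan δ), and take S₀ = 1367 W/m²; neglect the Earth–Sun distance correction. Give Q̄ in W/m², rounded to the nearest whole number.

cos H_s = −tan(-9.0°) · tan(16.8°) = 0.0478, so H_s = arccos(0.0478) = 87.26°. In radians, H_s = 1.5230.
H_s sin φ sin δ = 1.5230 × -0.1564 × 0.2890 = -0.0688.
cos φ cos δ sin H_s = 0.9877 × 0.9573 × 0.9989 = 0.9445.
Q̄ = (1367/π) × (-0.0688 + 0.9445) = 435.13 × 0.8757 = 381.04 W/m².

381 W/m²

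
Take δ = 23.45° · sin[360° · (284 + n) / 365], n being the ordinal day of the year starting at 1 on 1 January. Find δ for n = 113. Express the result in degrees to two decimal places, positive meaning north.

360 × (284 + 113) / 365 = 391.562°; sin(391.562°) = 0.5234.
δ = 23.45 × 0.5234 = 12.274° ≈ +12.27°.

+12.27°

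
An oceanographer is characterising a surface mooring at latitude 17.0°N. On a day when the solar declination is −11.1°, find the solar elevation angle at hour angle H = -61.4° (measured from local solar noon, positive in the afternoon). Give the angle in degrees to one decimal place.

cos θ_z = sin(17.0°) sin(-11.1°) + cos(17.0°) cos(-11.1°) cos(-61.40°) = -0.0563 + 0.4492 = 0.3929.
θ_z = arccos(0.3929) = 66.86°, so the elevation is 90° − 66.86° = 23.14°.

23.1°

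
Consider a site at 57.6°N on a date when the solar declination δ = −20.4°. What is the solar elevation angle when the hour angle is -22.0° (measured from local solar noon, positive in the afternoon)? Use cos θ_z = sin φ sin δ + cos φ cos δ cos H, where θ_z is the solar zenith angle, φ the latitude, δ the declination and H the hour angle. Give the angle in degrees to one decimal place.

9.9°

cos θ_z = sin(57.6°) sin(-20.4°) + cos(57.6°) cos(-20.4°) cos(-22.00°) = -0.2943 + 0.4657 = 0.1714.
θ_z = arccos(0.1714) = 80.13°, so the elevation is 90° − 80.13° = 9.87°.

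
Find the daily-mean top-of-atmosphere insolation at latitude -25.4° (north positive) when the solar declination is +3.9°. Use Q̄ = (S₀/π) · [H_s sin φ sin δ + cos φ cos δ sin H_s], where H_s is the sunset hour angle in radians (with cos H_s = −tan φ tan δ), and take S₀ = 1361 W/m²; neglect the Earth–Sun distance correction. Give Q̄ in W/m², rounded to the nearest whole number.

371 W/m²

The sunset hour angle satisfies cos H_s = −tan φ tan δ = 0.0324, giving H_s = 88.14°. In radians, H_s = 1.5383.
H_s sin φ sin δ = 1.5383 × -0.4289 × 0.0680 = -0.0449.
cos φ cos δ sin H_s = 0.9033 × 0.9977 × 0.9995 = 0.9008.
Q̄ = (1361/π) × (-0.0449 + 0.9008) = 433.22 × 0.8559 = 370.79 W/m².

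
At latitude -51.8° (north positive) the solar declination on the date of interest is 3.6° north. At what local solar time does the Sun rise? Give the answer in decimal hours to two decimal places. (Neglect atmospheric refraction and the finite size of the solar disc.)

cos H_s = −tan(-51.8°) · tan(3.6°) = 0.0800, so H_s = arccos(0.0800) = 85.41°.
Sunrise is at 12 − H_s/15 = 12 − 5.694 = 6.306 h local solar time.

6.31 h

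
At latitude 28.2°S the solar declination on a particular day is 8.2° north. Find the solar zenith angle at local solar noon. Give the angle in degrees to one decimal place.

At local solar noon the hour angle is zero, so the zenith angle is |φ − δ| = |-28.2° − (8.2°)| = 36.4°.

36.4°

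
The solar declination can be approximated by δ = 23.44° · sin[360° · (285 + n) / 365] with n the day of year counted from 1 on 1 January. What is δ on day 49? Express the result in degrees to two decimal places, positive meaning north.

360 × (285 + 49) / 365 = 329.425°; sin(329.425°) = -0.5087.
δ = 23.44 × -0.5087 = -11.924° ≈ -11.92°.

-11.92°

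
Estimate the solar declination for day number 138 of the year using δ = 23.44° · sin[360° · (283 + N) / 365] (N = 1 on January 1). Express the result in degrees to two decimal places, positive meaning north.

360 × (283 + 138) / 365 = 415.233°; sin(415.233°) = 0.8215.
δ = 23.44 × 0.8215 = 19.256° ≈ +19.26°.

+19.26°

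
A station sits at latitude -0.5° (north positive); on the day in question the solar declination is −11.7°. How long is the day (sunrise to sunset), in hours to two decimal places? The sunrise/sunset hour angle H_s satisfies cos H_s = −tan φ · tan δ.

12.01 hours

−tan φ tan δ = −(-0.0087)(-0.2071) = -0.0018; H_s = arccos(-0.0018) = 90.10°.
Day length = 2 H_s / 15° h⁻¹ = 180.20° / 15 = 12.013 h.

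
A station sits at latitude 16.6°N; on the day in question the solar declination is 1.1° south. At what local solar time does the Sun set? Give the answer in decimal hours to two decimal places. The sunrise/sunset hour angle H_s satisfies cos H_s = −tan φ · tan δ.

17.98 h

−tan φ tan δ = −(0.2981)(-0.0192) = 0.0057; H_s = arccos(0.0057) = 89.67°.
Sunset is at 12 + H_s/15 = 12 + 5.978 = 17.978 h local solar time.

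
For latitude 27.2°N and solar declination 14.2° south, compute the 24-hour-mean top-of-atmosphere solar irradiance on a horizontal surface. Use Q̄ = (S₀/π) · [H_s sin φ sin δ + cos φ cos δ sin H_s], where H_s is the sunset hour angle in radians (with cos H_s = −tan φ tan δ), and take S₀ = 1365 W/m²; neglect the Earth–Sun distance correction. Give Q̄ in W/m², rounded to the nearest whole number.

301 W/m²

The sunset hour angle satisfies cos H_s = −tan φ tan δ = 0.1300, giving H_s = 82.53°. In radians, H_s = 1.4404.
H_s sin φ sin δ = 1.4404 × 0.4571 × -0.2453 = -0.1615.
cos φ cos δ sin H_s = 0.8894 × 0.9694 × 0.9915 = 0.8549.
Q̄ = (1365/π) × (-0.1615 + 0.8549) = 434.49 × 0.6934 = 301.28 W/m².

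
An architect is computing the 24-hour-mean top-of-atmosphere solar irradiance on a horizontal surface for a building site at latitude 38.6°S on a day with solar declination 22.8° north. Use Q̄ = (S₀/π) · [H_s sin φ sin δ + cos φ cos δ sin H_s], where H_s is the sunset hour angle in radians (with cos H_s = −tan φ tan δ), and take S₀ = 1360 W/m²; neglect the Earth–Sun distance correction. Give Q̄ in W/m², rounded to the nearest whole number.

cos H_s = −tan(-38.6°) · tan(22.8°) = 0.3356, so H_s = arccos(0.3356) = 70.39°. In radians, H_s = 1.2285.
H_s sin φ sin δ = 1.2285 × -0.6239 × 0.3875 = -0.2970.
cos φ cos δ sin H_s = 0.7815 × 0.9219 × 0.9420 = 0.6787.
Q̄ = (1360/π) × (-0.2970 + 0.6787) = 432.90 × 0.3817 = 165.24 W/m².

165 W/m²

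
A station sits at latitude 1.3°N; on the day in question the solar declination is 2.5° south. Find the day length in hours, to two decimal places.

11.99 hours

cos H_s = −tan(1.3°) · tan(-2.5°) = 0.0010, so H_s = arccos(0.0010) = 89.94°.
Day length = 2 H_s / 15° h⁻¹ = 179.88° / 15 = 11.992 h.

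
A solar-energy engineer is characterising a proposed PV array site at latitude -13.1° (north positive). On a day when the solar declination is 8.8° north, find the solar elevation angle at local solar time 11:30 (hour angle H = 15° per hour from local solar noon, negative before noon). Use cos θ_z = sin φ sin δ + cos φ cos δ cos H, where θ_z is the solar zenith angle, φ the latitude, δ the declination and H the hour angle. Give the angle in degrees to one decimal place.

66.9°

Hour angle H = 15° × (11.5 − 12) = -7.50°.
cos θ_z = sin(-13.1°) sin(8.8°) + cos(-13.1°) cos(8.8°) cos(-7.50°) = -0.0347 + 0.9543 = 0.9196.
θ_z = arccos(0.9196) = 23.13°, so the elevation is 90° − 23.13° = 66.87°.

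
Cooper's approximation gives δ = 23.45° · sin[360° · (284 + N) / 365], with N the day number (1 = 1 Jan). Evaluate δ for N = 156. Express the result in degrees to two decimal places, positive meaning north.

360 × (284 + 156) / 365 = 433.973°; sin(433.973°) = 0.9611.
δ = 23.45 × 0.9611 = 22.538° ≈ +22.54°.

+22.54°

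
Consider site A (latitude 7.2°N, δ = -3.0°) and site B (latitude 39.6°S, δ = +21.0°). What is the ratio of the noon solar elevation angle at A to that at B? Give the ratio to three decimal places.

A: 90° − |7.2 − (-3.0)| = 79.80°.
B: 90° − |-39.6 − (21.0)| = 29.40°.
Ratio A/B = 79.8000 / 29.4000 = 2.7143.

2.714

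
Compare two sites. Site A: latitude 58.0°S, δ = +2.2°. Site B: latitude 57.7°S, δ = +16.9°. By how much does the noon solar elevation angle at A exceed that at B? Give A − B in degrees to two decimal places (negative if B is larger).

A: 90° − |-58.0 − (2.2)| = 29.80°.
B: 90° − |-57.7 − (16.9)| = 15.40°.
A − B = 29.80 − 15.40 = 14.40°.

+14.40°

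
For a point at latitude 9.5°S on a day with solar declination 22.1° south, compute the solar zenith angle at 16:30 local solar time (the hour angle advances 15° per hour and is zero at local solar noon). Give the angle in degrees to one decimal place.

65.7°

Hour angle H = 15° × (16.5 − 12) = 67.50°.
With φ = -9.5°, δ = -22.1°, H = 67.50°: sin φ sin δ = 0.0621, cos φ cos δ cos H = 0.3497, so cos θ_z = 0.4118.
θ_z = arccos(0.4118) = 65.68°.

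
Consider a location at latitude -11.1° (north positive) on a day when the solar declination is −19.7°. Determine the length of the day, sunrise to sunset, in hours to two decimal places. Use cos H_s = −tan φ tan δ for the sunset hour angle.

cos H_s = −tan(-11.1°) · tan(-19.7°) = -0.0702, so H_s = arccos(-0.0702) = 94.03°.
Day length = 2 H_s / 15° h⁻¹ = 188.06° / 15 = 12.537 h.

12.54 hours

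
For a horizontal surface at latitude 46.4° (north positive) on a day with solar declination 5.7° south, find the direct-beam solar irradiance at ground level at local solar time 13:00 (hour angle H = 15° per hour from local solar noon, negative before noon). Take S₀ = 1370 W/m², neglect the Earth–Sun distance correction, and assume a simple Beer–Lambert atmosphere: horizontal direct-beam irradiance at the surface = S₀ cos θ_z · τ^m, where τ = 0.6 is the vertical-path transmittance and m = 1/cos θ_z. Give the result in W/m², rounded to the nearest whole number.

341 W/m²

Hour angle H = 15° × (13 − 12) = 15.00°.
cos θ_z = sin(46.4°) sin(-5.7°) + cos(46.4°) cos(-5.7°) cos(15.00°) = -0.0719 + 0.6628 = 0.5909.
Air mass m = 1/cos θ_z = 1/0.5909 = 1.692; τ^m = 0.6^1.692 = 0.4213.
Surface direct beam = 1370 × 0.5909 × 0.4213 = 341.06 W/m².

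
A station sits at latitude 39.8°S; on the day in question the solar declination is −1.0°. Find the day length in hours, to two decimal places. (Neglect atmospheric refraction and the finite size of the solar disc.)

12.11 hours

−tan φ tan δ = −(-0.8332)(-0.0175) = -0.0146; H_s = arccos(-0.0146) = 90.84°.
Day length = 2 H_s / 15° h⁻¹ = 181.68° / 15 = 12.112 h.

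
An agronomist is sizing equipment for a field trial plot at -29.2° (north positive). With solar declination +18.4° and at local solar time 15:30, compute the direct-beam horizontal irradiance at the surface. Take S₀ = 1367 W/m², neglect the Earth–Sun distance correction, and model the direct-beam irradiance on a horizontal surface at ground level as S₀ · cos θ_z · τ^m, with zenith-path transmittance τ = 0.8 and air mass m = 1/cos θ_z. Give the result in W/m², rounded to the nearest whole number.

253 W/m²

Hour angle H = 15° × (15.5 − 12) = 52.50°.
With φ = -29.2°, δ = 18.4°, H = 52.50°: sin φ sin δ = -0.1540, cos φ cos δ cos H = 0.5042, so cos θ_z = 0.3502.
Air mass m = 1/cos θ_z = 1/0.3502 = 2.856; τ^m = 0.8^2.856 = 0.5287.
Surface direct beam = 1367 × 0.3502 × 0.5287 = 253.10 W/m².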